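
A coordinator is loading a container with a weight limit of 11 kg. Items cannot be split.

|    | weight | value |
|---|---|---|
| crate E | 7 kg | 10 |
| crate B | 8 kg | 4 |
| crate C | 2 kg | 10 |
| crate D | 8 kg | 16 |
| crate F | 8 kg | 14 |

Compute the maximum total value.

26

crate C + crate D: weight 2 + 8 = 10 ≤ 11, value 10 + 16 = 26.
crate C + crate F: weight 2 + 8 = 10 ≤ 11, value 10 + 14 = 24.
Best is crate C and crate D with total value 26.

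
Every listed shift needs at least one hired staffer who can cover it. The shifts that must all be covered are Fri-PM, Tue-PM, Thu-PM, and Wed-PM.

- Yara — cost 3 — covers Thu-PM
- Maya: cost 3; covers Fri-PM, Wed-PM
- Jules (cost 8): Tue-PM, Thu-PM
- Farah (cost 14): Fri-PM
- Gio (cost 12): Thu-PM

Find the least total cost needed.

The greedy cost-per-new-shift heuristic would pick Maya, Yara, and Jules for 14, but a cheaper cover exists.
Choose Maya and Jules: together they cover Fri-PM, Tue-PM, Thu-PM, Wed-PM — every shift.
Total cost: 3 + 8 = 11.
No cover costs less than 11.

11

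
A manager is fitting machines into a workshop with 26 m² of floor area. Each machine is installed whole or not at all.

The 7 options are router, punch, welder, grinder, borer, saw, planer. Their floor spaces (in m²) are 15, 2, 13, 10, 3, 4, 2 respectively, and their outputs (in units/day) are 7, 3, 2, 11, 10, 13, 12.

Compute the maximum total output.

Allowing fractional choices, the relaxed optimum would be about 51.3, but machines are indivisible.
punch + grinder + borer + saw + planer: floor space 2 + 10 + 3 + 4 + 2 = 21 ≤ 26, output 3 + 11 + 10 + 13 + 12 = 49.
grinder + borer + saw + planer: floor space 10 + 3 + 4 + 2 = 19 ≤ 26, output 11 + 10 + 13 + 12 = 46.
Best is punch, grinder, borer, saw, and planer with total output 49.

49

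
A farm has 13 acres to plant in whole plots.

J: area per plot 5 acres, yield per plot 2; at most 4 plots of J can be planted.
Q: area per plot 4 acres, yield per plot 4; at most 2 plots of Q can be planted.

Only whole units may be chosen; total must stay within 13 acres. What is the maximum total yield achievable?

2×Q: area 8 ≤ 13, yield 2·4 = 8.
1×J and 2×Q: area 13 ≤ 13, yield 1·2 + 2·4 = 10.
Best is 10.

10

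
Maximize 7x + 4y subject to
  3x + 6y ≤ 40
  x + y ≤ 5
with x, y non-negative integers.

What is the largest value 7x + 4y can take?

35

(x,y)=(5,0): 3·5+6·0=15≤40, 1·5+1·0=5≤5, objective 35.
(x,y)=(4,1): 3·4+6·1=18≤40, 1·4+1·1=5≤5, objective 32.
(x,y)=(4,0): 3·4+6·0=12≤40, 1·4+1·0=4≤5, objective 28.
No feasible integer point exceeds 35.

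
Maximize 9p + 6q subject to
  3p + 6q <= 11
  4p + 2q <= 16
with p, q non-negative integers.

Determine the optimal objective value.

27

The continuous relaxation peaks at (3.67, 0) with value 33.00; rounding to a feasible lattice point costs some objective.
(p,q)=(3,0) is feasible, giving 27.
(p,q)=(2,0) is feasible, giving 18.
Maximum is 27 at (p,q)=(3,0).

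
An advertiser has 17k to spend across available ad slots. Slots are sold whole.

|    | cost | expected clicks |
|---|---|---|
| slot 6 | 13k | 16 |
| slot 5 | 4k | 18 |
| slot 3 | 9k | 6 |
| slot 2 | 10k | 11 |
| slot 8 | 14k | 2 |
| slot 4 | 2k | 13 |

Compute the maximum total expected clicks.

42

Allowing fractional choices, the relaxed optimum would be about 44.5, but ad slots are indivisible.
slot 5 + slot 3 + slot 4: cost 4 + 9 + 2 = 15 ≤ 17, expected clicks 18 + 6 + 13 = 37.
slot 5 + slot 2 + slot 4: cost 4 + 10 + 2 = 16 ≤ 17, expected clicks 18 + 11 + 13 = 42.
Best is slot 5, slot 2, and slot 4 with total expected clicks 42.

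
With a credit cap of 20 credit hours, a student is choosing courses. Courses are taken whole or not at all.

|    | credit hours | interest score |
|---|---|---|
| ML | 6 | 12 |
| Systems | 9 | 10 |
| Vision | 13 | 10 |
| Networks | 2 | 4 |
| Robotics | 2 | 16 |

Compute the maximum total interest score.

ML + Systems + Robotics: credit hours 6 + 9 + 2 = 17 ≤ 20, interest score 12 + 10 + 16 = 38.
ML + Systems + Networks + Robotics: credit hours 6 + 9 + 2 + 2 = 19 ≤ 20, interest score 12 + 10 + 4 + 16 = 42.
ML + Networks + Robotics: credit hours 6 + 2 + 2 = 10 ≤ 20, interest score 12 + 4 + 16 = 32.
Best is ML, Systems, Networks, and Robotics with total interest score 42.

42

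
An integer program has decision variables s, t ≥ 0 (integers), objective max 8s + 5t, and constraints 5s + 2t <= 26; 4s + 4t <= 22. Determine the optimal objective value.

(s,t)=(5,0) is feasible, giving 40.
(s,t)=(4,1) is feasible, giving 37.
(s,t)=(4,0) is feasible, giving 32.
Maximum is 40 at (s,t)=(5,0).

40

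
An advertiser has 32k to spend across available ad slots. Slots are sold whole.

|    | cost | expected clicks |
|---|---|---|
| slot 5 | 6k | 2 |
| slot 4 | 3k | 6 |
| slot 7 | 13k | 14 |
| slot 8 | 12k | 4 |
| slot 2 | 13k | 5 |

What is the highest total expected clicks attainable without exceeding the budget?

Take slot 4, slot 7, and slot 2: cost 3 + 13 + 13 = 29 ≤ 32, expected clicks 6 + 14 + 5 = 25.
No other feasible combination does better.

25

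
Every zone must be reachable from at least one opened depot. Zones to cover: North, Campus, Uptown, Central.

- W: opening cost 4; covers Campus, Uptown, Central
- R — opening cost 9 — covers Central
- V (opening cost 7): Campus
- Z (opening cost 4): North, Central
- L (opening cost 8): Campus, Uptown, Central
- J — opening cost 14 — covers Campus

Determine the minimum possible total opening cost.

8

Choose W and Z: together they cover North, Campus, Uptown, Central — every zone.
Total opening cost: 4 + 4 = 8.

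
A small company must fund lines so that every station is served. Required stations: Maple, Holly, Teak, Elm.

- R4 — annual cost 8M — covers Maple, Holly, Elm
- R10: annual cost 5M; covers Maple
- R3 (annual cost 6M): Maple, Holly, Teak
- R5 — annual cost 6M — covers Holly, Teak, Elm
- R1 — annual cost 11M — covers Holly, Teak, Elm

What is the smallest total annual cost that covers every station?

The greedy cost-per-new-station heuristic would pick R3 and R5 for 12, but a cheaper cover exists.
Choose R10 and R5: together they cover Maple, Holly, Teak, Elm — every station.
Total annual cost: 5 + 6 = 11.
No cover costs less than 11.

11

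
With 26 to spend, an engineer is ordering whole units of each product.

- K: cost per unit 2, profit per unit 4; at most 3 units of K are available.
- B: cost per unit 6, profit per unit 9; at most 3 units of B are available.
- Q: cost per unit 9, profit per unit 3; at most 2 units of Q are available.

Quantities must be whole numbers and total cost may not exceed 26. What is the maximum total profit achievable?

39

2×K and 3×B: cost 22 ≤ 26, profit 2·4 + 3·9 = 35.
3×K and 3×B: cost 24 ≤ 26, profit 3·4 + 3·9 = 39.
Best is 39.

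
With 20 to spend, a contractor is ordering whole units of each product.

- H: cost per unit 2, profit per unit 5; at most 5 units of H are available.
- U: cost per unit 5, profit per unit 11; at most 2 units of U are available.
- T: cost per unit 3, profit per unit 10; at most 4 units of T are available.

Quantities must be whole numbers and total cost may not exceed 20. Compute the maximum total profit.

60

Take 4×H and 4×T: cost 20 ≤ 20, profit 4·5 + 4·10 = 60.
T has the best ratio (10/3) and is taken to its limit of 4; remaining capacity is filled optimally with the others.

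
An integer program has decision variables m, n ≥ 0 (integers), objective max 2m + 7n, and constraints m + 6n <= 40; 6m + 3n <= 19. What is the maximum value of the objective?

(m,n)=(0,6): 1·0+6·6=36≤40, 6·0+3·6=18≤19, objective 42.
(m,n)=(0,5): 1·0+6·5=30≤40, 6·0+3·5=15≤19, objective 35.
No feasible integer point exceeds 42.

42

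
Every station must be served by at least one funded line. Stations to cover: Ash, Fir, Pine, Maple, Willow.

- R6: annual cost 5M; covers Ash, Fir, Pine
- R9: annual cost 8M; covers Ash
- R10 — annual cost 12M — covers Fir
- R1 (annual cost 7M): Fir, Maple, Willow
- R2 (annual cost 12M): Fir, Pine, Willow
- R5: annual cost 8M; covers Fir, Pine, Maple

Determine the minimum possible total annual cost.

Choose R6 and R1: together they cover Ash, Fir, Pine, Maple, Willow — every station.
Total annual cost: 5 + 7 = 12.
No cover costs less than 12.

12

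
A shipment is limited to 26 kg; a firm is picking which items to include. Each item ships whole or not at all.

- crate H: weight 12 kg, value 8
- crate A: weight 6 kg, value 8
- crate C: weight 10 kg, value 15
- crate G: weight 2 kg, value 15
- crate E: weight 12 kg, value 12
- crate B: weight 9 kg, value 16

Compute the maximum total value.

crate C + crate G + crate B: weight 10 + 2 + 9 = 21 ≤ 26, value 15 + 15 + 16 = 46.
crate G + crate E + crate B: weight 2 + 12 + 9 = 23 ≤ 26, value 15 + 12 + 16 = 43.
crate C + crate G + crate E: weight 10 + 2 + 12 = 24 ≤ 26, value 15 + 15 + 12 = 42.
Best is crate C, crate G, and crate B with total value 46.

46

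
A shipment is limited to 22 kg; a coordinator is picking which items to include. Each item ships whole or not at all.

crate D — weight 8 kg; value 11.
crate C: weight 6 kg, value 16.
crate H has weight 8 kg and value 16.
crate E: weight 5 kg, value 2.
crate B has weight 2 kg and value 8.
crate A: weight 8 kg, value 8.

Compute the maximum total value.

43

crate D + crate C + crate H: weight 8 + 6 + 8 = 22 ≤ 22, value 11 + 16 + 16 = 43.
crate C + crate H + crate E + crate B: weight 6 + 8 + 5 + 2 = 21 ≤ 22, value 16 + 16 + 2 + 8 = 42.
Best is crate D, crate C, and crate H with total value 43.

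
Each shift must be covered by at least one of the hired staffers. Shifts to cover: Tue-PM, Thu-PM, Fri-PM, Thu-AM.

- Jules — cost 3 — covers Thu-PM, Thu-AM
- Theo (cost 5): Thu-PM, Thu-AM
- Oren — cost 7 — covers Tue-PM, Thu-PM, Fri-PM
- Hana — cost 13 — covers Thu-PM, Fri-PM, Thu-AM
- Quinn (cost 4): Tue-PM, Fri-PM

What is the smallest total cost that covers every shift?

Choose Jules and Quinn: together they cover Tue-PM, Thu-PM, Fri-PM, Thu-AM — every shift.
Total cost: 3 + 4 = 7.
No cover costs less than 7.

7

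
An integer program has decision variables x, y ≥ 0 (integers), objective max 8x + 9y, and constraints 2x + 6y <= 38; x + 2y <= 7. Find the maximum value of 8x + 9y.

56

(x,y)=(7,0): 2·7+6·0=14≤38, 1·7+2·0=7≤7, objective 56.
(x,y)=(6,0): 2·6+6·0=12≤38, 1·6+2·0=6≤7, objective 48.
Maximum is 56 at (x,y)=(7,0).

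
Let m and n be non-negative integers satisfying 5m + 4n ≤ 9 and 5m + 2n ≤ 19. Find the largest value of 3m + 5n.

10

The continuous relaxation peaks at (0, 2.25) with value 11.25; rounding to a feasible lattice point costs some objective.
(m,n)=(0,2) is feasible, giving 10.
(m,n)=(1,1) is feasible, giving 8.
(m,n)=(0,1) is feasible, giving 5.
Maximum is 10 at (m,n)=(0,2).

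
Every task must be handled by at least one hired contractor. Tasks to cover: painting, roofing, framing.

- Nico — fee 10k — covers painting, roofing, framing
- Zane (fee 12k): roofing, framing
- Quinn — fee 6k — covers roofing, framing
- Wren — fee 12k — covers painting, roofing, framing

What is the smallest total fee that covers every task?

The greedy cost-per-new-task heuristic would pick Quinn and Nico for 16, but a cheaper cover exists.
Nico alone covers painting, roofing, framing — every task.
Total fee: 10.
No cover costs less than 10.

10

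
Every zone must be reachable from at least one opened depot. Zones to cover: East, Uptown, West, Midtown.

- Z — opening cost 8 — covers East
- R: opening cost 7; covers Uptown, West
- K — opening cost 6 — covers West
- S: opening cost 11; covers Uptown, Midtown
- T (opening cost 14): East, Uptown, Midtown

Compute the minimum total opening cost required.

20

This is a weighted set-cover instance.
Choose K and T: together they cover East, Uptown, West, Midtown — every zone.
Total opening cost: 6 + 14 = 20.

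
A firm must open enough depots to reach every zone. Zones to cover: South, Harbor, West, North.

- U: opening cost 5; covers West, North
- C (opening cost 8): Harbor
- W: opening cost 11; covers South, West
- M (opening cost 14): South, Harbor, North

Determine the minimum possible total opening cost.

19

Choose U and M: together they cover South, Harbor, West, North — every zone.
Total opening cost: 5 + 14 = 19.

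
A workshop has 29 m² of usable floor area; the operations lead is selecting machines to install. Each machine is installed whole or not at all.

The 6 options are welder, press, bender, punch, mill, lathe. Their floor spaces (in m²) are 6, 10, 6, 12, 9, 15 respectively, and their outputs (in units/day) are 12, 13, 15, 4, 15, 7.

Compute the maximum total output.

43

Allowing fractional choices, the relaxed optimum would be about 52.4, but machines are indivisible.
welder + bender + mill: floor space 6 + 6 + 9 = 21 ≤ 29, output 12 + 15 + 15 = 42.
press + bender + mill: floor space 10 + 6 + 9 = 25 ≤ 29, output 13 + 15 + 15 = 43.
welder + press + bender: floor space 6 + 10 + 6 = 22 ≤ 29, output 12 + 13 + 15 = 40.
Best is press, bender, and mill with total output 43.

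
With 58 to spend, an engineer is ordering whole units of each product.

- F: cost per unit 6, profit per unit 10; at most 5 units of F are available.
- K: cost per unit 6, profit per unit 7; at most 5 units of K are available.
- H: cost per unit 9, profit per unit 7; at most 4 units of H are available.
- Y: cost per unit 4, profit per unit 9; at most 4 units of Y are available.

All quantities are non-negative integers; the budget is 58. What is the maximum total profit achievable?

100

This is a bounded integer knapsack.
5×F, 2×K, and 4×Y: cost 58 ≤ 58, profit 5·10 + 2·7 + 4·9 = 100.
4×F, 3×K, and 4×Y: cost 58 ≤ 58, profit 4·10 + 3·7 + 4·9 = 97.
Best is 100.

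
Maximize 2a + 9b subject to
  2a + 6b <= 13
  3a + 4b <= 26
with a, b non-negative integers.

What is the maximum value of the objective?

The continuous relaxation peaks at (0, 2.17) with value 19.50; rounding to a feasible lattice point costs some objective.
(a,b)=(0,2): 2·0+6·2=12≤13, 3·0+4·2=8≤26, objective 18.
(a,b)=(1,1): 2·1+6·1=8≤13, 3·1+4·1=7≤26, objective 11.
No feasible integer point exceeds 18.

18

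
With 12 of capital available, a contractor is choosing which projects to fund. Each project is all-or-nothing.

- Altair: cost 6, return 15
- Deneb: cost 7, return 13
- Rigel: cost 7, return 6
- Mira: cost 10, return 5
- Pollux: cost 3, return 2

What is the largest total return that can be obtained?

17

Deneb + Pollux: cost 7 + 3 = 10 ≤ 12, return 13 + 2 = 15.
Altair: cost 6 ≤ 12, return 15.
Altair + Pollux: cost 6 + 3 = 9 ≤ 12, return 15 + 2 = 17.
Best is Altair and Pollux with total return 17.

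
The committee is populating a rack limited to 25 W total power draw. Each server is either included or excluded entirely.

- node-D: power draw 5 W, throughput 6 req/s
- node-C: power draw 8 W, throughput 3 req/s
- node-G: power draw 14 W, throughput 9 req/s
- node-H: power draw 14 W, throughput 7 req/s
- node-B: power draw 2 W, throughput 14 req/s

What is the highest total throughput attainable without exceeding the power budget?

29

Allowing fractional choices, the relaxed optimum would be about 31.0, but servers are indivisible.
node-C + node-G + node-B: power draw 8 + 14 + 2 = 24 ≤ 25, throughput 3 + 9 + 14 = 26.
node-D + node-G + node-B: power draw 5 + 14 + 2 = 21 ≤ 25, throughput 6 + 9 + 14 = 29.
node-D + node-H + node-B: power draw 5 + 14 + 2 = 21 ≤ 25, throughput 6 + 7 + 14 = 27.
Best is node-D, node-G, and node-B with total throughput 29.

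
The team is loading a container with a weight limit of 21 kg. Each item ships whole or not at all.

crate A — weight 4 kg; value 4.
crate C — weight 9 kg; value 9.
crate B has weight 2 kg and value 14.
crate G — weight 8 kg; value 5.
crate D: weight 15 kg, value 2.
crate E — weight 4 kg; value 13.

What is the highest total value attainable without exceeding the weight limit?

40

This is an integer program with binary decision variables.
Allowing fractional choices, the relaxed optimum would be about 41.2, but items are indivisible.
crate A + crate B + crate G + crate E: weight 4 + 2 + 8 + 4 = 18 ≤ 21, value 4 + 14 + 5 + 13 = 36.
crate C + crate B + crate E: weight 9 + 2 + 4 = 15 ≤ 21, value 9 + 14 + 13 = 36.
crate A + crate C + crate B + crate E: weight 4 + 9 + 2 + 4 = 19 ≤ 21, value 4 + 9 + 14 + 13 = 40.
Best is crate A, crate C, crate B, and crate E with total value 40.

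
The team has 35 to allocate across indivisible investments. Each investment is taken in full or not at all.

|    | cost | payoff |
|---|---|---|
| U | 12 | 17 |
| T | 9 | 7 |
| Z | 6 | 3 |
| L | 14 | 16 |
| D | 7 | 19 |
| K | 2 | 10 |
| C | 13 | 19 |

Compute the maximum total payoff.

65

Allowing fractional choices, the relaxed optimum would be about 66.1, but investments are indivisible.
U + L + D + K: cost 12 + 14 + 7 + 2 = 35 ≤ 35, payoff 17 + 16 + 19 + 10 = 62.
T + D + K + C: cost 9 + 7 + 2 + 13 = 31 ≤ 35, payoff 7 + 19 + 10 + 19 = 55.
U + D + K + C: cost 12 + 7 + 2 + 13 = 34 ≤ 35, payoff 17 + 19 + 10 + 19 = 65.
Best is U, D, K, and C with total payoff 65.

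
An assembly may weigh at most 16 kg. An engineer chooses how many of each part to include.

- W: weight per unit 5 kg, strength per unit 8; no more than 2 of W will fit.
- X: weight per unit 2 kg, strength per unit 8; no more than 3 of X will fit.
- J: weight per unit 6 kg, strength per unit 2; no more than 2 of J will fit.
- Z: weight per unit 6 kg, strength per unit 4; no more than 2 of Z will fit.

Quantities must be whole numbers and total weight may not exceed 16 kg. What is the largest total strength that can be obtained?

40

1×W and 3×X: weight 11 ≤ 16, strength 1·8 + 3·8 = 32.
2×W and 3×X: weight 16 ≤ 16, strength 2·8 + 3·8 = 40.
Best is 40.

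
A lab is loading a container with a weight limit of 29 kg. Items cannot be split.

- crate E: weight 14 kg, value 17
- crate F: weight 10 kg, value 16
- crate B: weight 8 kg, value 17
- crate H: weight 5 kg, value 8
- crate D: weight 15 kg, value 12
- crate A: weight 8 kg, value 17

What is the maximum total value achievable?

crate B + crate H + crate A: weight 8 + 5 + 8 = 21 ≤ 29, value 17 + 8 + 17 = 42.
crate F + crate B + crate A: weight 10 + 8 + 8 = 26 ≤ 29, value 16 + 17 + 17 = 50.
crate E + crate B + crate H: weight 14 + 8 + 5 = 27 ≤ 29, value 17 + 17 + 8 = 42.
Best is crate F, crate B, and crate A with total value 50.

50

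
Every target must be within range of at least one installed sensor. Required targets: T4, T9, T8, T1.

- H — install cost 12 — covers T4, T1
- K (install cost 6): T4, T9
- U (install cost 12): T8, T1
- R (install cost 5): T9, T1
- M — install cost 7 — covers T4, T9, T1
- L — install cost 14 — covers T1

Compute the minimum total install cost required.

Choose K and U: together they cover T4, T9, T8, T1 — every target.
Total install cost: 6 + 12 = 18.

18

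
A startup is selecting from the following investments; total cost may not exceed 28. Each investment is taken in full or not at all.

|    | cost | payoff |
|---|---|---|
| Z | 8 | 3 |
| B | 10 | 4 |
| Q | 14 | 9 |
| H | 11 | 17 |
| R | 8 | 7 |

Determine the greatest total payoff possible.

27

Z + H + R: cost 8 + 11 + 8 = 27 ≤ 28, payoff 3 + 17 + 7 = 27.
Q + H: cost 14 + 11 = 25 ≤ 28, payoff 9 + 17 = 26.
Best is Z, H, and R with total payoff 27.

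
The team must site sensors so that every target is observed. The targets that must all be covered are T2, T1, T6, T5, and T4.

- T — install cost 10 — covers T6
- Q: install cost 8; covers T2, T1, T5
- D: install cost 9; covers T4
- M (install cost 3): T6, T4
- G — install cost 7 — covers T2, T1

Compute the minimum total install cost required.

11

Choose Q and M: together they cover T2, T1, T6, T5, T4 — every target.
Total install cost: 8 + 3 = 11.
No cover costs less than 11.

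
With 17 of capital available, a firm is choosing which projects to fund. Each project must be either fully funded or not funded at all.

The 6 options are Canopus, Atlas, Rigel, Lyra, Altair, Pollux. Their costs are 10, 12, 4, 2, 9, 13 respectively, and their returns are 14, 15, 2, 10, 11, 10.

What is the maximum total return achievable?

Take Canopus, Rigel, and Lyra: cost 10 + 4 + 2 = 16 ≤ 17, return 14 + 2 + 10 = 26.
No other feasible combination does better.

26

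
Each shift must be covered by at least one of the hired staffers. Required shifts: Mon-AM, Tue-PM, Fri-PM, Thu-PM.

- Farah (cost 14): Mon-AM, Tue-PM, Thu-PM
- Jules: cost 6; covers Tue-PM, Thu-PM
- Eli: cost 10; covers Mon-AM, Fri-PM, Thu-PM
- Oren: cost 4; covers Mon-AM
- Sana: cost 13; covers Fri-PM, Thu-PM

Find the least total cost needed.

The greedy cost-per-new-shift heuristic would pick Jules, Oren, and Eli for 20, but a cheaper cover exists.
Choose Jules and Eli: together they cover Mon-AM, Tue-PM, Fri-PM, Thu-PM — every shift.
Total cost: 6 + 10 = 16.
No cover costs less than 16.

16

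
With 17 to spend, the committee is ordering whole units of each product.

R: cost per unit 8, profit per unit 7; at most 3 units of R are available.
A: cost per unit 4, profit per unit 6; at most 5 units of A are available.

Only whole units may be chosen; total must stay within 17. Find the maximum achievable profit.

4×A: cost 16 ≤ 17, profit 4·6 = 24.
1×R and 2×A: cost 16 ≤ 17, profit 1·7 + 2·6 = 19.
Best is 24.

24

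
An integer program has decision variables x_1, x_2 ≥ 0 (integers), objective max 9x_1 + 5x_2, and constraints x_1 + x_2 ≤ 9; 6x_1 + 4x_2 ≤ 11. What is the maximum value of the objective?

14

(x_1,x_2)=(1,1): 1·1+1·1=2≤9, 6·1+4·1=10≤11, objective 14.
(x_1,x_2)=(0,2): 1·0+1·2=2≤9, 6·0+4·2=8≤11, objective 10.
(x_1,x_2)=(1,0): 1·1+1·0=1≤9, 6·1+4·0=6≤11, objective 9.
No feasible integer point exceeds 14.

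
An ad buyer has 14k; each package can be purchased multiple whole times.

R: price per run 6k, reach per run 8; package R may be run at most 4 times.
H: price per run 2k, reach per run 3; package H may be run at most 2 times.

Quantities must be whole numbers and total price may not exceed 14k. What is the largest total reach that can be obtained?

H has the best ratio (3/2); taking only H gives at most 2×3 = 6 (stopped by the supply cap of 2).
Mixing does better — 2×R and 1×H: price 14 ≤ 14, reach 2·8 + 1·3 = 19.

19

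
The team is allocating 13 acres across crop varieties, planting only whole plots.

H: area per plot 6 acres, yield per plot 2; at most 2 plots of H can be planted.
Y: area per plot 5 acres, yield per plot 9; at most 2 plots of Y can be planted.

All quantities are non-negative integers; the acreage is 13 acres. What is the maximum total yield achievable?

18

This is a bounded integer knapsack.
1×H and 1×Y: area 11 ≤ 13, yield 1·2 + 1·9 = 11.
2×Y: area 10 ≤ 13, yield 2·9 = 18.
Best is 18.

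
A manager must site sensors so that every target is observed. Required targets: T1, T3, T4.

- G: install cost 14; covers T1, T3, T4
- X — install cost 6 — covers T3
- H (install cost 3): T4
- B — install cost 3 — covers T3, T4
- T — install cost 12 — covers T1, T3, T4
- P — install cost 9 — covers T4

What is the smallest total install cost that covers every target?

12

The greedy cost-per-new-target heuristic would pick B and T for 15, but a cheaper cover exists.
T alone covers T1, T3, T4 — every target.
Total install cost: 12.
No cover costs less than 12.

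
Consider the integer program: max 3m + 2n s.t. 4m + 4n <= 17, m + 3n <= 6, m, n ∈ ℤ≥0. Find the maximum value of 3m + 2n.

12

(m,n)=(4,0): 4·4+4·0=16≤17, 1·4+3·0=4≤6, objective 12.
(m,n)=(3,1): 4·3+4·1=16≤17, 1·3+3·1=6≤6, objective 11.
(m,n)=(3,0): 4·3+4·0=12≤17, 1·3+3·0=3≤6, objective 9.
No feasible integer point exceeds 12.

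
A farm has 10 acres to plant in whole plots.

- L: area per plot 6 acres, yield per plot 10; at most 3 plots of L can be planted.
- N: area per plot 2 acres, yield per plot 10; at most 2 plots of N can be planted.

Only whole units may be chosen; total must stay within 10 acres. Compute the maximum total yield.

30

N has the best ratio (10/2); taking only N gives at most 2×10 = 20 (stopped by the supply cap of 2).
Mixing does better — 1×L and 2×N: area 10 ≤ 10, yield 1·10 + 2·10 = 30.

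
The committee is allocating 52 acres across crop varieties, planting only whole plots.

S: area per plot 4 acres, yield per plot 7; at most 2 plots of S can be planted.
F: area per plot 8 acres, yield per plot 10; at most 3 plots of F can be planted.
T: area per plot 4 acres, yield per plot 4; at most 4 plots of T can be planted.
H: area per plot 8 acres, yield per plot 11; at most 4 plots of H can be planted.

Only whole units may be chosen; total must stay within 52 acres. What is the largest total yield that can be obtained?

1×S, 2×F, and 4×H: area 52 ≤ 52, yield 1·7 + 2·10 + 4·11 = 71.
2×S, 1×F, 1×T, and 4×H: area 52 ≤ 52, yield 2·7 + 1·10 + 1·4 + 4·11 = 72.
Best is 72.

72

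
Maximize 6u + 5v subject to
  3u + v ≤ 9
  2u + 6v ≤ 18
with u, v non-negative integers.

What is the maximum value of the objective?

(u,v)=(2,2) is feasible, giving 22.
(u,v)=(2,1) is feasible, giving 17.
Maximum is 22 at (u,v)=(2,2).

22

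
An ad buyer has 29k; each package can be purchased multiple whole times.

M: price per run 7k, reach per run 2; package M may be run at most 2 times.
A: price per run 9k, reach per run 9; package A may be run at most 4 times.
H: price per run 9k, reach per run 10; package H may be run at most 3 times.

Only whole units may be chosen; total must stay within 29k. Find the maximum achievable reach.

Take 3×H: price 27 ≤ 29, reach 3·10 = 30.
H has the best ratio (10/9) and is taken to its limit of 3; remaining capacity is filled optimally with the others.

30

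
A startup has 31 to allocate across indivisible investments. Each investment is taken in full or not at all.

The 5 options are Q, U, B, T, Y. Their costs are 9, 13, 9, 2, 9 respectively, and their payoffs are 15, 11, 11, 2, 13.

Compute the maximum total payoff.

Allowing fractional choices, the relaxed optimum would be about 42.7, but investments are indivisible.
Q + B + T + Y: cost 9 + 9 + 2 + 9 = 29 ≤ 31, payoff 15 + 11 + 2 + 13 = 41.
Q + U + Y: cost 9 + 13 + 9 = 31 ≤ 31, payoff 15 + 11 + 13 = 39.
Q + B + Y: cost 9 + 9 + 9 = 27 ≤ 31, payoff 15 + 11 + 13 = 39.
Best is Q, B, T, and Y with total payoff 41.

41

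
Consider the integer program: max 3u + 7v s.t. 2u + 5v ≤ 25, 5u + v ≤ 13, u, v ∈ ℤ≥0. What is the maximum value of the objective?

35

(u,v)=(0,5): 2·0+5·5=25≤25, 5·0+1·5=5≤13, objective 35.
(u,v)=(1,4): 2·1+5·4=22≤25, 5·1+1·4=9≤13, objective 31.
(u,v)=(0,4): 2·0+5·4=20≤25, 5·0+1·4=4≤13, objective 28.
No feasible integer point exceeds 35.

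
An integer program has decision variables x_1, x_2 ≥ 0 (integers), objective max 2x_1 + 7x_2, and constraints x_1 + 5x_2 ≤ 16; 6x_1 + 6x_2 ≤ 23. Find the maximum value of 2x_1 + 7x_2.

21

The continuous relaxation peaks at (0.792, 3.04) with value 22.88; rounding to a feasible lattice point costs some objective.
(x_1,x_2)=(0,3): 1·0+5·3=15≤16, 6·0+6·3=18≤23, objective 21.
(x_1,x_2)=(1,2): 1·1+5·2=11≤16, 6·1+6·2=18≤23, objective 16.
(x_1,x_2)=(0,2): 1·0+5·2=10≤16, 6·0+6·2=12≤23, objective 14.
No feasible integer point exceeds 21.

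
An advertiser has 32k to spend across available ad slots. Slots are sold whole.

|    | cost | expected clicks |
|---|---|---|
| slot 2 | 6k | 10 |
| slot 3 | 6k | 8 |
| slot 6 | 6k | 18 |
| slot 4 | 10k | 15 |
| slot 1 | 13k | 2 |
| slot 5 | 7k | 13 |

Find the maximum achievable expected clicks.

Allowing fractional choices, the relaxed optimum would be about 60.0, but ad slots are indivisible.
slot 3 + slot 6 + slot 4 + slot 5: cost 6 + 6 + 10 + 7 = 29 ≤ 32, expected clicks 8 + 18 + 15 + 13 = 54.
slot 2 + slot 6 + slot 4 + slot 5: cost 6 + 6 + 10 + 7 = 29 ≤ 32, expected clicks 10 + 18 + 15 + 13 = 56.
Best is slot 2, slot 6, slot 4, and slot 5 with total expected clicks 56.

56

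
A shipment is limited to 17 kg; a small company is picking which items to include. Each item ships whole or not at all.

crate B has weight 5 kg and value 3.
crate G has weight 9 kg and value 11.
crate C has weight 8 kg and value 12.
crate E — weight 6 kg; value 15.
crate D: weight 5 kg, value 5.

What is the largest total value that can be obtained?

27

Allowing fractional choices, the relaxed optimum would be about 30.7, but items are indivisible.
crate C + crate E: weight 8 + 6 = 14 ≤ 17, value 12 + 15 = 27.
crate G + crate E: weight 9 + 6 = 15 ≤ 17, value 11 + 15 = 26.
Best is crate C and crate E with total value 27.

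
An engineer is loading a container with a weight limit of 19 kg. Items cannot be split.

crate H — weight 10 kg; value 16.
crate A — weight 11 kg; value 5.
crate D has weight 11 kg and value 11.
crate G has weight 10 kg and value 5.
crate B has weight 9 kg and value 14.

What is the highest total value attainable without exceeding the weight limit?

30

This is a 0-1 knapsack instance.
crate H + crate B: weight 10 + 9 = 19 ≤ 19, value 16 + 14 = 30.
crate H: weight 10 ≤ 19, value 16.
crate G + crate B: weight 10 + 9 = 19 ≤ 19, value 5 + 14 = 19.
Best is crate H and crate B with total value 30.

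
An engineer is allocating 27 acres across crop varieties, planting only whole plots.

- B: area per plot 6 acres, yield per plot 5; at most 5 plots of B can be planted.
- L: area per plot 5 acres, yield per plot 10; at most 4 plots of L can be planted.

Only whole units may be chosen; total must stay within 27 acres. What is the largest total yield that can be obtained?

L has the best ratio (10/5); taking only L gives at most 4×10 = 40 (stopped by the supply cap of 4).
Mixing does better — 1×B and 4×L: area 26 ≤ 27, yield 1·5 + 4·10 = 45.

45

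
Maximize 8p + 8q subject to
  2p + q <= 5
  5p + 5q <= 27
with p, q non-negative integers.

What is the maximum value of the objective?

40

(p,q)=(0,5): 2·0+1·5=5≤5, 5·0+5·5=25≤27, objective 40.
(p,q)=(0,4): 2·0+1·4=4≤5, 5·0+5·4=20≤27, objective 32.
The best lattice point is (0,5), giving 40.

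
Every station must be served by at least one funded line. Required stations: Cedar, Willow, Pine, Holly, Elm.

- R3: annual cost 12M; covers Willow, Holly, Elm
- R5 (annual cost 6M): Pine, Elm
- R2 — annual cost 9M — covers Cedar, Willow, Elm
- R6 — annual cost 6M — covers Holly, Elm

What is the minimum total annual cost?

21

Choose R5, R2, and R6: together they cover Cedar, Willow, Pine, Holly, Elm — every station.
Total annual cost: 6 + 9 + 6 = 21.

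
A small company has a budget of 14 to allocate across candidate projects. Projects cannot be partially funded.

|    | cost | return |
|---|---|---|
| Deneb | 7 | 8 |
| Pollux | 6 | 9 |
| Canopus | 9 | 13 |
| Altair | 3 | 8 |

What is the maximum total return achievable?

Allowing fractional choices, the relaxed optimum would be about 24.2, but projects are indivisible.
Canopus + Altair: cost 9 + 3 = 12 ≤ 14, return 13 + 8 = 21.
Pollux + Altair: cost 6 + 3 = 9 ≤ 14, return 9 + 8 = 17.
Deneb + Pollux: cost 7 + 6 = 13 ≤ 14, return 8 + 9 = 17.
Best is Canopus and Altair with total return 21.

21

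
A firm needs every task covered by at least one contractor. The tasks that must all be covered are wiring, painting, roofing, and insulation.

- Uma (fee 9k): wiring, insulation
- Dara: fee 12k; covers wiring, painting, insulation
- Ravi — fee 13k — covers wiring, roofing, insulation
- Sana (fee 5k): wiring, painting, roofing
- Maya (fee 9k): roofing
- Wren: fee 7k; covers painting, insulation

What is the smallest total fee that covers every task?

12

Choose Sana and Wren: together they cover wiring, painting, roofing, insulation — every task.
Total fee: 5 + 7 = 12.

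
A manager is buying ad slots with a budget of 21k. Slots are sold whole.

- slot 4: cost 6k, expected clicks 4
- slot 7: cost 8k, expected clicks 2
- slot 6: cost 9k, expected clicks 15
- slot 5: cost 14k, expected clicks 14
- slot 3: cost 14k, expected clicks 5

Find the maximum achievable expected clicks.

Take slot 4 and slot 6: cost 6 + 9 = 15 ≤ 21, expected clicks 4 + 15 = 19.
No other feasible combination does better.

19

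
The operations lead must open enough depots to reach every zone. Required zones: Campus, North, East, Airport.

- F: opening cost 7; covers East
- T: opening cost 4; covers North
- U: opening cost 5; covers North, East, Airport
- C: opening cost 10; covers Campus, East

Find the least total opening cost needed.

15

Choose U and C: together they cover Campus, North, East, Airport — every zone.
Total opening cost: 5 + 10 = 15.
No cover costs less than 15.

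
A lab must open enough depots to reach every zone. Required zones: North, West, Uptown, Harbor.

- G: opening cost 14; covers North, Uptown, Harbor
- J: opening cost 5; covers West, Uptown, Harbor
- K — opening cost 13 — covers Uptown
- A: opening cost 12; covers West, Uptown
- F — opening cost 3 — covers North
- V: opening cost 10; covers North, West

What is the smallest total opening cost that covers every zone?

Choose J and F: together they cover North, West, Uptown, Harbor — every zone.
Total opening cost: 5 + 3 = 8.
No cover costs less than 8.

8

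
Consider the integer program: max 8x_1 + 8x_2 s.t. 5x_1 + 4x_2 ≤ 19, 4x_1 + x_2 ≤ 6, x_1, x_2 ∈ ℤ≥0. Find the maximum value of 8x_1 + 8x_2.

The continuous relaxation peaks at (0, 4.75) with value 38.00; rounding to a feasible lattice point costs some objective.
(x_1,x_2)=(0,4): 5·0+4·4=16≤19, 4·0+1·4=4≤6, objective 32.
(x_1,x_2)=(0,3): 5·0+4·3=12≤19, 4·0+1·3=3≤6, objective 24.
The best lattice point is (0,4), giving 32.

32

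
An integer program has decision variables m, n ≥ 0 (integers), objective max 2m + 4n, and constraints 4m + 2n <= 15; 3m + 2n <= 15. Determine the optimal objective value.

28

The continuous relaxation peaks at (0, 7.5) with value 30.00; rounding to a feasible lattice point costs some objective.
(m,n)=(0,7) is feasible, giving 28.
(m,n)=(0,6) is feasible, giving 24.
The best lattice point is (0,7), giving 28.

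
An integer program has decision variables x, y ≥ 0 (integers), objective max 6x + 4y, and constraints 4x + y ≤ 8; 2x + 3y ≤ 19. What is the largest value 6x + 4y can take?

24

Relaxing integrality, the LP optimum is 27.00 at (x,y) = (0.5, 6), which is not an integer point.
(x,y)=(0,6): 4·0+1·6=6≤8, 2·0+3·6=18≤19, objective 24.
(x,y)=(0,5): 4·0+1·5=5≤8, 2·0+3·5=15≤19, objective 20.
No feasible integer point exceeds 24.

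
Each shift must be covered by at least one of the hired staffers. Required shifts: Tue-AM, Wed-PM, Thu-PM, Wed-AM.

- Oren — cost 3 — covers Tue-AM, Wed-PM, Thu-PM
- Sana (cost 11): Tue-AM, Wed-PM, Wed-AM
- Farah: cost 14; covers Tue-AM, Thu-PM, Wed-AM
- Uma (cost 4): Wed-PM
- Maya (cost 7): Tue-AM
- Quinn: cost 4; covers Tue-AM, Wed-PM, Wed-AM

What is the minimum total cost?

Choose Oren and Quinn: together they cover Tue-AM, Wed-PM, Thu-PM, Wed-AM — every shift.
Total cost: 3 + 4 = 7.
No cover costs less than 7.

7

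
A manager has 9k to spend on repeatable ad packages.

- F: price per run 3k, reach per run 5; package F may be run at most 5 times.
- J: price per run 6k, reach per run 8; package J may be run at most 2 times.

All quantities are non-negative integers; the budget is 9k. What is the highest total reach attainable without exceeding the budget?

15

F has the best ratio (5/3); taking only F gives at most 3×5 = 15 (stopped by the price limit).
Optimal: 3×F: price 9 ≤ 9, reach 3·5 = 15.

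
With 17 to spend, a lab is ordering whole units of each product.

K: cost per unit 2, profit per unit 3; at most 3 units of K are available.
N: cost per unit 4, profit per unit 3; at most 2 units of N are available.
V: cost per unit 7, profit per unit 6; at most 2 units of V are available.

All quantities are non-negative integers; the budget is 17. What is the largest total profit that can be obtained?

1×K and 2×V: cost 16 ≤ 17, profit 1·3 + 2·6 = 15.
3×K, 1×N, and 1×V: cost 17 ≤ 17, profit 3·3 + 1·3 + 1·6 = 18.
Best is 18.

18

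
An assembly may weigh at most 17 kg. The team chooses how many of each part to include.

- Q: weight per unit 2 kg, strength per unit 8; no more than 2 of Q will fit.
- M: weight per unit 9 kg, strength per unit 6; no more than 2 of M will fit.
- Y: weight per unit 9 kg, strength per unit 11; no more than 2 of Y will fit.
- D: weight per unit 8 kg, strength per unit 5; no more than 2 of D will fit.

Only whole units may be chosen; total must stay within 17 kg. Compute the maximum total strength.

This is a bounded integer knapsack.
Q has the best ratio (8/2); taking only Q gives at most 2×8 = 16 (stopped by the supply cap of 2).
Mixing does better — 2×Q and 1×Y: weight 13 ≤ 17, strength 2·8 + 1·11 = 27.

27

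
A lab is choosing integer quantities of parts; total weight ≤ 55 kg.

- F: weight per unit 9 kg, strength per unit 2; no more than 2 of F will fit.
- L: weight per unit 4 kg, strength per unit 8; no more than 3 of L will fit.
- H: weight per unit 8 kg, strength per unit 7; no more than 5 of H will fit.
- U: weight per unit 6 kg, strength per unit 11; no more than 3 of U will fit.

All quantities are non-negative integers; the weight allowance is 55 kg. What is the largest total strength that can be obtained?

78

L has the best ratio (8/4); taking only L gives at most 3×8 = 24 (stopped by the supply cap of 3).
Mixing does better — 3×L, 3×H, and 3×U: weight 54 ≤ 55, strength 3·8 + 3·7 + 3·11 = 78.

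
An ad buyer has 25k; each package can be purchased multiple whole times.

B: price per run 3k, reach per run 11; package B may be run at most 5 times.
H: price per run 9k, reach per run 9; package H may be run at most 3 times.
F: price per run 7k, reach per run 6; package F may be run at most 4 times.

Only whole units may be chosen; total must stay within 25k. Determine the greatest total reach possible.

This is a bounded integer knapsack.
B has the best ratio (11/3); taking only B gives at most 5×11 = 55 (stopped by the supply cap of 5).
Mixing does better — 5×B and 1×H: price 24 ≤ 25, reach 5·11 + 1·9 = 64.

64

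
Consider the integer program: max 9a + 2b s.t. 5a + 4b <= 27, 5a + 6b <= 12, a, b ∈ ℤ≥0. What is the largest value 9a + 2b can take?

18

Relaxing integrality, the LP optimum is 21.60 at (a,b) = (2.4, 0), which is not an integer point.
(a,b)=(2,0): 5·2+4·0=10≤27, 5·2+6·0=10≤12, objective 18.
(a,b)=(1,1): 5·1+4·1=9≤27, 5·1+6·1=11≤12, objective 11.
(a,b)=(1,0): 5·1+4·0=5≤27, 5·1+6·0=5≤12, objective 9.
The best lattice point is (2,0), giving 18.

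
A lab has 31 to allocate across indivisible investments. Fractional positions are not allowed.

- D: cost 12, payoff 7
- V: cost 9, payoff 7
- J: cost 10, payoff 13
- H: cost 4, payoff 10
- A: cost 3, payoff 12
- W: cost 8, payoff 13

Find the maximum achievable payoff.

This is an integer program with binary decision variables.
Take J, H, A, and W: cost 10 + 4 + 3 + 8 = 25 ≤ 31, payoff 13 + 10 + 12 + 13 = 48.
No other feasible combination does better.

48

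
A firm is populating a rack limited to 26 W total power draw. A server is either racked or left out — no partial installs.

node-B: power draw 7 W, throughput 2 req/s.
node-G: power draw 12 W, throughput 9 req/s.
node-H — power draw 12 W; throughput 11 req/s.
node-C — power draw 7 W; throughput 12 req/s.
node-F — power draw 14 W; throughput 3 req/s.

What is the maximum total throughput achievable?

25

node-B + node-H + node-C: power draw 7 + 12 + 7 = 26 ≤ 26, throughput 2 + 11 + 12 = 25.
node-H + node-C: power draw 12 + 7 = 19 ≤ 26, throughput 11 + 12 = 23.
node-B + node-G + node-C: power draw 7 + 12 + 7 = 26 ≤ 26, throughput 2 + 9 + 12 = 23.
Best is node-B, node-H, and node-C with total throughput 25.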